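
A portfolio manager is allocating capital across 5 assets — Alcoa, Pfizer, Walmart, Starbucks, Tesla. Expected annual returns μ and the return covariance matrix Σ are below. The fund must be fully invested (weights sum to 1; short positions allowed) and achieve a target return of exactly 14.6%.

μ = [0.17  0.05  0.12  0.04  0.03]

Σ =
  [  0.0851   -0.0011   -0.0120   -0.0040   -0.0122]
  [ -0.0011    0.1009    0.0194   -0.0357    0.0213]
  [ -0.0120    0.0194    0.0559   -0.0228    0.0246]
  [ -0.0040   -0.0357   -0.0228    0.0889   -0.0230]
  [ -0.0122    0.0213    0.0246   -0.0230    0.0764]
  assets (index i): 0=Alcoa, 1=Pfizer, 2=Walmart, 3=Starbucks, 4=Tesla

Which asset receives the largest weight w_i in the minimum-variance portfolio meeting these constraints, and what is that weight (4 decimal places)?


Walmart (0.5649)

g=Σ⁻¹μ = [2.5381  0.4536  3.1161  1.5829  0.1447]
h=Σ⁻¹𝟙 = [18.1933  12.2660  22.3789  26.1588  13.2437]
a=μᵀg=0.895733  b=𝟙ᵀg=7.835295  c=𝟙ᵀh=92.240737  D=ac−b²=21.231177
λ₁=(c·0.146−b)/D = (92.240737·0.146−7.835295)/21.231177 = 0.265263
λ₂=(a−b·0.146)/D = (0.895733−7.835295·0.146)/21.231177 = -0.011691
w* = 0.265263·g + -0.011691·h:
  w_0 = 0.265263·2.5381 + -0.011691·18.1933 = 0.4605  (Alcoa)
  w_1 = 0.265263·0.4536 + -0.011691·12.2660 = -0.0231  (Pfizer)
  w_2 = 0.265263·3.1161 + -0.011691·22.3789 = 0.5649  (Walmart)
  w_3 = 0.265263·1.5829 + -0.011691·26.1588 = 0.1141  (Starbucks)
  w_4 = 0.265263·0.1447 + -0.011691·13.2437 = -0.1165  (Tesla)
Σw_i=1.0000  μᵀw=0.1460
σ²=wᵀΣw=λ₁·μ_p+λ₂ = 0.265263·0.146 + -0.011691 = 0.027037 ≈ 0.0270


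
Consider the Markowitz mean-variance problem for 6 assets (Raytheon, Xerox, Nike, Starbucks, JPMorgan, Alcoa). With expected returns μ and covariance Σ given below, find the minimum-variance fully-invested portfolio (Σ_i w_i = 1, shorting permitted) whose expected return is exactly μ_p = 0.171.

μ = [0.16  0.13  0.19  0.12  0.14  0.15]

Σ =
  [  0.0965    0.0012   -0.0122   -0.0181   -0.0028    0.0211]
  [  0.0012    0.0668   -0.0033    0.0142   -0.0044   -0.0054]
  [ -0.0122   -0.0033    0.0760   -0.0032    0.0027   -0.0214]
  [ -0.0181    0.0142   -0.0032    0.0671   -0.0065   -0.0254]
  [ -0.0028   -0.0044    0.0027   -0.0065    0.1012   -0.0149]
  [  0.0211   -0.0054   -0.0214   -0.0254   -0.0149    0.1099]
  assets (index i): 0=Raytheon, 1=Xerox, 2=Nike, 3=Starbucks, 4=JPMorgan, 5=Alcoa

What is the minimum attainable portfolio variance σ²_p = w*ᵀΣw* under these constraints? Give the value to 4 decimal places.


x=Σ⁻¹μ = [2.2069  1.7209  3.8048  3.4795  2.0609  2.8502]
y=Σ⁻¹𝟙 = [14.0200  12.8607  21.9490  25.7263  14.7304  19.2563]
a=μᵀx=2.433336  b=𝟙ᵀx=16.123241  c=𝟙ᵀy=108.542594  D=ac−b²=4.161704
λ₁=(c·0.171−b)/D = (108.542594·0.171−16.123241)/4.161704 = 0.585708
λ₂=(a−b·0.171)/D = (2.433336−16.123241·0.171)/4.161704 = -0.077790
w* = 0.585708·x + -0.077790·y:
  w_0 = 0.585708·2.2069 + -0.077790·14.0200 = 0.2020  (Raytheon)
  w_1 = 0.585708·1.7209 + -0.077790·12.8607 = 0.0075  (Xerox)
  w_2 = 0.585708·3.8048 + -0.077790·21.9490 = 0.5211  (Nike)
  w_3 = 0.585708·3.4795 + -0.077790·25.7263 = 0.0367  (Starbucks)
  w_4 = 0.585708·2.0609 + -0.077790·14.7304 = 0.0612  (JPMorgan)
  w_5 = 0.585708·2.8502 + -0.077790·19.2563 = 0.1714  (Alcoa)
Σw_i=1.0000  μᵀw=0.1710
σ²=wᵀΣw=λ₁·μ_p+λ₂ = 0.585708·0.171 + -0.077790 = 0.022366 ≈ 0.0224

0.0224


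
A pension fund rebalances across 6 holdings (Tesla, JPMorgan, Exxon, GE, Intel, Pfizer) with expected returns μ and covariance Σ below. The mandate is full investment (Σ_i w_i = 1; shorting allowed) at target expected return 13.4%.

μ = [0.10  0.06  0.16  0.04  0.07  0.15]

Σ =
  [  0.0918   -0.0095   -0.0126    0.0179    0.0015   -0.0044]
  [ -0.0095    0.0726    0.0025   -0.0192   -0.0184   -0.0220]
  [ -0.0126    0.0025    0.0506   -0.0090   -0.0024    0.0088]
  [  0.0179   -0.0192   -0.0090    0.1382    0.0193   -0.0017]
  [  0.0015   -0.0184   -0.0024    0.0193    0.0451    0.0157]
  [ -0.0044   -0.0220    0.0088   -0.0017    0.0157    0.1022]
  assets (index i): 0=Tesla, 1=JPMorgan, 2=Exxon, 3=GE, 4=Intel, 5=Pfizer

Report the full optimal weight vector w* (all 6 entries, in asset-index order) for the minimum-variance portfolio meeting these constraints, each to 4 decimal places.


p=Σ⁻¹μ = [1.7284  1.9023  3.4007  0.3117  1.8373  1.3817]
q=Σ⁻¹𝟙 = [15.5551  26.8201  23.0464  6.7456  27.4056  10.1456]
a=μᵀp=1.179435  b=𝟙ᵀp=10.562193  c=𝟙ᵀq=109.718410  D=ac−b²=17.845861
λ₁=(c·0.134−b)/D = (109.718410·0.134−10.562193)/17.845861 = 0.231991
λ₂=(a−b·0.134)/D = (1.179435−10.562193·0.134)/17.845861 = -0.013219
w* = 0.231991·p + -0.013219·q:
  w_0 = 0.231991·1.7284 + -0.013219·15.5551 = 0.1953  (Tesla)
  w_1 = 0.231991·1.9023 + -0.013219·26.8201 = 0.0868  (JPMorgan)
  w_2 = 0.231991·3.4007 + -0.013219·23.0464 = 0.4843  (Exxon)
  w_3 = 0.231991·0.3117 + -0.013219·6.7456 = -0.0168  (GE)
  w_4 = 0.231991·1.8373 + -0.013219·27.4056 = 0.0640  (Intel)
  w_5 = 0.231991·1.3817 + -0.013219·10.1456 = 0.1864  (Pfizer)
Σw_i=1.0000  μᵀw=0.1340
σ²=wᵀΣw=λ₁·μ_p+λ₂ = 0.231991·0.134 + -0.013219 = 0.017868 ≈ 0.0179

0.1953  0.0868  0.4843  -0.0168  0.0640  0.1864


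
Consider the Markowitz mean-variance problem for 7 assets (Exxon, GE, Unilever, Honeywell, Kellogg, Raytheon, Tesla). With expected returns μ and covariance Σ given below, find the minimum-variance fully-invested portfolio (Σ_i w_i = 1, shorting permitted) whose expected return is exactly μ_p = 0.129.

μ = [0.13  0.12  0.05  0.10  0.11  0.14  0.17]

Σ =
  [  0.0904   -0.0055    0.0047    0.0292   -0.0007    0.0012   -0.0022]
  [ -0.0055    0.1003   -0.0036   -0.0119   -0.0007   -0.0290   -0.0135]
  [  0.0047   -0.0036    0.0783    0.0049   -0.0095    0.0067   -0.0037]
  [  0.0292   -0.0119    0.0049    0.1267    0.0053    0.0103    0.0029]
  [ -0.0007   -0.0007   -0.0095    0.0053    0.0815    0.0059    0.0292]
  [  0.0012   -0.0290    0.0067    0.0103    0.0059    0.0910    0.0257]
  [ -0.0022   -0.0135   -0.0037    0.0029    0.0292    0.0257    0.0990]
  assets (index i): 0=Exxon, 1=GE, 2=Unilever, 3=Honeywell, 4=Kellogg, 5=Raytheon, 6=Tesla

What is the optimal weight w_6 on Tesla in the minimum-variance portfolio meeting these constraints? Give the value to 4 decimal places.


0.1803

p=Σ⁻¹μ = [1.4055  2.0074  0.6446  0.4314  0.8173  1.6231  1.3712]
q=Σ⁻¹𝟙 = [9.7970  15.9789  13.1702  5.0736  10.4435  11.8425  6.6867]
a=μᵀp=1.049204  b=𝟙ᵀp=8.300422  c=𝟙ᵀq=72.992411  D=ac−b²=7.686930
λ₁=(c·0.129−b)/D = (72.992411·0.129−8.300422)/7.686930 = 0.145129
λ₂=(a−b·0.129)/D = (1.049204−8.300422·0.129)/7.686930 = -0.002804
w* = 0.145129·p + -0.002804·q:
  w_0 = 0.145129·1.4055 + -0.002804·9.7970 = 0.1765  (Exxon)
  w_1 = 0.145129·2.0074 + -0.002804·15.9789 = 0.2465  (GE)
  w_2 = 0.145129·0.6446 + -0.002804·13.1702 = 0.0566  (Unilever)
  w_3 = 0.145129·0.4314 + -0.002804·5.0736 = 0.0484  (Honeywell)
  w_4 = 0.145129·0.8173 + -0.002804·10.4435 = 0.0893  (Kellogg)
  w_5 = 0.145129·1.6231 + -0.002804·11.8425 = 0.2024  (Raytheon)
  w_6 = 0.145129·1.3712 + -0.002804·6.6867 = 0.1803  (Tesla)
Σw_i=1.0000  μᵀw=0.1290
σ²=wᵀΣw=λ₁·μ_p+λ₂ = 0.145129·0.129 + -0.002804 = 0.015918 ≈ 0.0159


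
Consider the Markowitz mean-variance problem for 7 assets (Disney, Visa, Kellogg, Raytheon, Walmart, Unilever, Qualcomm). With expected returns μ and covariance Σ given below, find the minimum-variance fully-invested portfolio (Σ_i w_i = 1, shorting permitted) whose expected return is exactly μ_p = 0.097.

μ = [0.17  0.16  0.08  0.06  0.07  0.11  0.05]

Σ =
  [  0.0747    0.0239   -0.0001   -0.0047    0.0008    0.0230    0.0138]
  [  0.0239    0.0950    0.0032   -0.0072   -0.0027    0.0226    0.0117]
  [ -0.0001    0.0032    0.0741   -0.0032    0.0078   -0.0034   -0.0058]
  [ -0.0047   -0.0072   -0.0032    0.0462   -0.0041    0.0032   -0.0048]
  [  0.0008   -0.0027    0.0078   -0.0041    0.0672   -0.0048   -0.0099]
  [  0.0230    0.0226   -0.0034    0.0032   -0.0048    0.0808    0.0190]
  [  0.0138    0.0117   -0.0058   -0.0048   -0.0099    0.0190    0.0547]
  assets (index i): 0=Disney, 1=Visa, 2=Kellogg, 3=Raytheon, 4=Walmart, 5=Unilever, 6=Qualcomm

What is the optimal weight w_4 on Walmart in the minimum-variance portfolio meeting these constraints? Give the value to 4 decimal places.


0.1584

g=Σ⁻¹μ = [1.7605  1.2106  1.0498  1.8703  1.1733  0.4325  0.5486]
h=Σ⁻¹𝟙 = [7.6080  7.3062  14.2610  28.0760  18.4786  3.8674  20.7763]
a=μᵀg=0.846309  b=𝟙ᵀg=8.045529  c=𝟙ᵀh=100.373565  D=ac−b²=20.216566
λ₁=(c·0.097−b)/D = (100.373565·0.097−8.045529)/20.216566 = 0.083630
λ₂=(a−b·0.097)/D = (0.846309−8.045529·0.097)/20.216566 = 0.003259
w* = 0.083630·g + 0.003259·h:
  w_0 = 0.083630·1.7605 + 0.003259·7.6080 = 0.1720  (Disney)
  w_1 = 0.083630·1.2106 + 0.003259·7.3062 = 0.1251  (Visa)
  w_2 = 0.083630·1.0498 + 0.003259·14.2610 = 0.1343  (Kellogg)
  w_3 = 0.083630·1.8703 + 0.003259·28.0760 = 0.2479  (Raytheon)
  w_4 = 0.083630·1.1733 + 0.003259·18.4786 = 0.1584  (Walmart)
  w_5 = 0.083630·0.4325 + 0.003259·3.8674 = 0.0488  (Unilever)
  w_6 = 0.083630·0.5486 + 0.003259·20.7763 = 0.1136  (Qualcomm)
Σw_i=1.0000  μᵀw=0.0970
σ²=wᵀΣw=λ₁·μ_p+λ₂ = 0.083630·0.097 + 0.003259 = 0.011371 ≈ 0.0114


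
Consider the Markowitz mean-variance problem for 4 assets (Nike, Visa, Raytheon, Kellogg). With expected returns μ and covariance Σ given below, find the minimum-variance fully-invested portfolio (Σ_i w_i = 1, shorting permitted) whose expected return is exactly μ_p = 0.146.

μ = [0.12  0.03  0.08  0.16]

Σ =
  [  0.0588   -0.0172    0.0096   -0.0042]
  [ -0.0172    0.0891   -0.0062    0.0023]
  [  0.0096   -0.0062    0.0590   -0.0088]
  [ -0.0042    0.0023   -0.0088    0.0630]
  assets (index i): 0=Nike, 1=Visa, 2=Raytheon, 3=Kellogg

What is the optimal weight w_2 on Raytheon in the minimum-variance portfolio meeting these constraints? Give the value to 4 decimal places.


p=Σ⁻¹μ = [2.2338  0.7985  1.5044  2.8696]
q=Σ⁻¹𝟙 = [20.0433  15.8651  18.2149  19.1743]
a=μᵀp=0.871490  b=𝟙ᵀp=7.406242  c=𝟙ᵀq=73.297682  D=ac−b²=9.025801
λ₁=(c·0.146−b)/D = (73.297682·0.146−7.406242)/9.025801 = 0.365089
λ₂=(a−b·0.146)/D = (0.871490−7.406242·0.146)/9.025801 = -0.023247
w* = 0.365089·p + -0.023247·q:
  w_0 = 0.365089·2.2338 + -0.023247·20.0433 = 0.3496  (Nike)
  w_1 = 0.365089·0.7985 + -0.023247·15.8651 = -0.0773  (Visa)
  w_2 = 0.365089·1.5044 + -0.023247·18.2149 = 0.1258  (Raytheon)
  w_3 = 0.365089·2.8696 + -0.023247·19.1743 = 0.6019  (Kellogg)
Σw_i=1.0000  μᵀw=0.1460
σ²=wᵀΣw=λ₁·μ_p+λ₂ = 0.365089·0.146 + -0.023247 = 0.030056 ≈ 0.0301

0.1258


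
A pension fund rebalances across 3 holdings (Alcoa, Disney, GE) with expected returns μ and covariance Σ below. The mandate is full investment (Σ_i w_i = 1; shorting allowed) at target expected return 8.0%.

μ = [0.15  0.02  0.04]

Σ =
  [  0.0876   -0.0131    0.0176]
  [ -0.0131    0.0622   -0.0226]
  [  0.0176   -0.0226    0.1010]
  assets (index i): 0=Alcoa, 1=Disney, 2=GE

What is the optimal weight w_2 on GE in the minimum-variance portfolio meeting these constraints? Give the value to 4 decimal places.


0.1830

x=Σ⁻¹μ = [1.7778  0.7917  0.2634]
y=Σ⁻¹𝟙 = [12.3031  23.3884  12.9905]
a=μᵀx=0.293039  b=𝟙ᵀx=2.832858  c=𝟙ᵀy=48.682021  D=ac−b²=6.240637
λ₁=(c·0.080−b)/D = (48.682021·0.080−2.832858)/6.240637 = 0.170127
λ₂=(a−b·0.080)/D = (0.293039−2.832858·0.080)/6.240637 = 0.010642
w* = 0.170127·x + 0.010642·y:
  w_0 = 0.170127·1.7778 + 0.010642·12.3031 = 0.4334  (Alcoa)
  w_1 = 0.170127·0.7917 + 0.010642·23.3884 = 0.3836  (Disney)
  w_2 = 0.170127·0.2634 + 0.010642·12.9905 = 0.1830  (GE)
Σw_i=1.0000  μᵀw=0.0800
σ²=wᵀΣw=λ₁·μ_p+λ₂ = 0.170127·0.080 + 0.010642 = 0.024252 ≈ 0.0243


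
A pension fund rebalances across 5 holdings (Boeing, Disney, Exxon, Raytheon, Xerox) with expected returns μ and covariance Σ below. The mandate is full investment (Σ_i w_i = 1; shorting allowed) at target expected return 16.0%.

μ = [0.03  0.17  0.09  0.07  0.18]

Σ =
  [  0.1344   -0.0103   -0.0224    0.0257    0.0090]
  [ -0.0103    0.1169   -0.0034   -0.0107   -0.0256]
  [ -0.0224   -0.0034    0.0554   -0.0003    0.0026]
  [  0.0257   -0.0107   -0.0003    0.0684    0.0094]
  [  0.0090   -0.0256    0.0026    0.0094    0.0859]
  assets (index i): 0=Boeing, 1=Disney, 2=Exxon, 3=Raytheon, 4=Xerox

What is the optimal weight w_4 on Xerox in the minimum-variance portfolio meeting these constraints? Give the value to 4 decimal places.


0.4580

u=Σ⁻¹μ = [0.3457  2.1780  1.7828  0.8906  2.5569]
v=Σ⁻¹𝟙 = [9.0750  13.8873  22.0310  11.7089  12.8812]
a=μᵀu=1.063676  b=𝟙ᵀu=7.754120  c=𝟙ᵀv=69.583462  D=ac−b²=13.887865
λ₁=(c·0.160−b)/D = (69.583462·0.160−7.754120)/13.887865 = 0.243323
λ₂=(a−b·0.160)/D = (1.063676−7.754120·0.160)/13.887865 = -0.012744
w* = 0.243323·u + -0.012744·v:
  w_0 = 0.243323·0.3457 + -0.012744·9.0750 = -0.0315  (Boeing)
  w_1 = 0.243323·2.1780 + -0.012744·13.8873 = 0.3530  (Disney)
  w_2 = 0.243323·1.7828 + -0.012744·22.0310 = 0.1530  (Exxon)
  w_3 = 0.243323·0.8906 + -0.012744·11.7089 = 0.0675  (Raytheon)
  w_4 = 0.243323·2.5569 + -0.012744·12.8812 = 0.4580  (Xerox)
Σw_i=1.0000  μᵀw=0.1600
σ²=wᵀΣw=λ₁·μ_p+λ₂ = 0.243323·0.160 + -0.012744 = 0.026188 ≈ 0.0262


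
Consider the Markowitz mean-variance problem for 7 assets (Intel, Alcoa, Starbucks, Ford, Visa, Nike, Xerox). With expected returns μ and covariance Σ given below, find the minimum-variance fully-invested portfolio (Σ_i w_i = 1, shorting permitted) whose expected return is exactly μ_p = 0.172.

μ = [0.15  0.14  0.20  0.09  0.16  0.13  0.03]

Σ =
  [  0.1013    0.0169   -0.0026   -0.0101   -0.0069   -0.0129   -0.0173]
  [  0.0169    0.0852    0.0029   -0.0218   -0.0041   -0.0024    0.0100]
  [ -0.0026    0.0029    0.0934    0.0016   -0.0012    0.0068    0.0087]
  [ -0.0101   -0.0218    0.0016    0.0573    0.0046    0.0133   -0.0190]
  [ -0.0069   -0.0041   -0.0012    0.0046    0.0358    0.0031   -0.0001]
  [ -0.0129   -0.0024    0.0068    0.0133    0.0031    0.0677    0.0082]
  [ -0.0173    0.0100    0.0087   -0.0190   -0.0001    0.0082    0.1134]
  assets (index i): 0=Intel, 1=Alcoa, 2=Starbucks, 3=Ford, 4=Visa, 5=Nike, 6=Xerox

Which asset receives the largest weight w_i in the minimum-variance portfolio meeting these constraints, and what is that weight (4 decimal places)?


Visa (0.4395)

p=Σ⁻¹μ = [2.0132  1.9082  2.0105  2.0275  4.7546  1.4948  0.4850]
q=Σ⁻¹𝟙 = [15.4798  15.0164  8.7249  25.3550  28.8816  9.5262  12.7712]
a=μᵀp=2.123309  b=𝟙ᵀp=14.693777  c=𝟙ᵀq=115.754959  D=ac−b²=29.876439
λ₁=(c·0.172−b)/D = (115.754959·0.172−14.693777)/29.876439 = 0.174588
λ₂=(a−b·0.172)/D = (2.123309−14.693777·0.172)/29.876439 = -0.013523
w* = 0.174588·p + -0.013523·q:
  w_0 = 0.174588·2.0132 + -0.013523·15.4798 = 0.1421  (Intel)
  w_1 = 0.174588·1.9082 + -0.013523·15.0164 = 0.1301  (Alcoa)
  w_2 = 0.174588·2.0105 + -0.013523·8.7249 = 0.2330  (Starbucks)
  w_3 = 0.174588·2.0275 + -0.013523·25.3550 = 0.0111  (Ford)
  w_4 = 0.174588·4.7546 + -0.013523·28.8816 = 0.4395  (Visa)
  w_5 = 0.174588·1.4948 + -0.013523·9.5262 = 0.1321  (Nike)
  w_6 = 0.174588·0.4850 + -0.013523·12.7712 = -0.0880  (Xerox)
Σw_i=1.0000  μᵀw=0.1720
σ²=wᵀΣw=λ₁·μ_p+λ₂ = 0.174588·0.172 + -0.013523 = 0.016506 ≈ 0.0165


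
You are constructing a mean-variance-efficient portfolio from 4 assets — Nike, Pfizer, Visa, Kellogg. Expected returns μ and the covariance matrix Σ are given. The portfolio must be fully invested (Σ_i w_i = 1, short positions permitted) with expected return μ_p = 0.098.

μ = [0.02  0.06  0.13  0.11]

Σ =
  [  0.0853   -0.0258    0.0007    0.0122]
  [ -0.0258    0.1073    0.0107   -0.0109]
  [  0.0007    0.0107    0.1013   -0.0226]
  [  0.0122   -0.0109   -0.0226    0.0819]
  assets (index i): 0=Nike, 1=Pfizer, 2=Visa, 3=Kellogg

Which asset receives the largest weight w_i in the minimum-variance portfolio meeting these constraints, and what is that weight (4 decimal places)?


Kellogg (0.3853)

x=Σ⁻¹μ = [0.1432  0.6194  1.6306  1.8541]
y=Σ⁻¹𝟙 = [13.3539  12.8968  11.8072  15.1954]
a=μᵀx=0.455956  b=𝟙ᵀx=4.247314  c=𝟙ᵀy=53.253262  D=ac−b²=6.241480
λ₁=(c·0.098−b)/D = (53.253262·0.098−4.247314)/6.241480 = 0.155653
λ₂=(a−b·0.098)/D = (0.455956−4.247314·0.098)/6.241480 = 0.006364
w* = 0.155653·x + 0.006364·y:
  w_0 = 0.155653·0.1432 + 0.006364·13.3539 = 0.1073  (Nike)
  w_1 = 0.155653·0.6194 + 0.006364·12.8968 = 0.1785  (Pfizer)
  w_2 = 0.155653·1.6306 + 0.006364·11.8072 = 0.3289  (Visa)
  w_3 = 0.155653·1.8541 + 0.006364·15.1954 = 0.3853  (Kellogg)
Σw_i=1.0000  μᵀw=0.0980
σ²=wᵀΣw=λ₁·μ_p+λ₂ = 0.155653·0.098 + 0.006364 = 0.021618 ≈ 0.0216


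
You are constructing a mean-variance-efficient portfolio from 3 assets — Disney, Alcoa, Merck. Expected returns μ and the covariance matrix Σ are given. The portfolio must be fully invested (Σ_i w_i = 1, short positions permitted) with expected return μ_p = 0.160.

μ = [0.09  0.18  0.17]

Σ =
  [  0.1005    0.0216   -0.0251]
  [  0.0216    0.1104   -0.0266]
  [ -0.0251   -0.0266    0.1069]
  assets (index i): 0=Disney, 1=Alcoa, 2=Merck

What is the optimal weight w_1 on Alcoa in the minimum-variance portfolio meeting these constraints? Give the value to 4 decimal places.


0.3863

x=Σ⁻¹μ = [1.0508  1.9866  2.3313]
y=Σ⁻¹𝟙 = [11.3720  10.3508  14.6003]
a=μᵀx=0.848476  b=𝟙ᵀx=5.368680  c=𝟙ᵀy=36.323142  D=ac−b²=1.996600
λ₁=(c·0.160−b)/D = (36.323142·0.160−5.368680)/1.996600 = 0.221889
λ₂=(a−b·0.160)/D = (0.848476−5.368680·0.160)/1.996600 = -0.005265
w* = 0.221889·x + -0.005265·y:
  w_0 = 0.221889·1.0508 + -0.005265·11.3720 = 0.1733  (Disney)
  w_1 = 0.221889·1.9866 + -0.005265·10.3508 = 0.3863  (Alcoa)
  w_2 = 0.221889·2.3313 + -0.005265·14.6003 = 0.4404  (Merck)
Σw_i=1.0000  μᵀw=0.1600
σ²=wᵀΣw=λ₁·μ_p+λ₂ = 0.221889·0.160 + -0.005265 = 0.030237 ≈ 0.0302


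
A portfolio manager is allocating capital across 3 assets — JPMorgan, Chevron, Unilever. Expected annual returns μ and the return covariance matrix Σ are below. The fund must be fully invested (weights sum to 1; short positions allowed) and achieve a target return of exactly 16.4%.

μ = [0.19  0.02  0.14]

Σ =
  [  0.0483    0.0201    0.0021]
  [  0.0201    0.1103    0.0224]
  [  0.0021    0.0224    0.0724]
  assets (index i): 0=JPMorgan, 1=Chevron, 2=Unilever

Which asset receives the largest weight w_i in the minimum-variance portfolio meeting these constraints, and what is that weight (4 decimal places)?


g=Σ⁻¹μ = [4.2694  -1.0289  2.1282]
h=Σ⁻¹𝟙 = [18.8663  3.1310  12.2962]
a=μᵀg=1.088553  b=𝟙ᵀg=5.368696  c=𝟙ᵀh=34.293577  D=ac−b²=8.507490
λ₁=(c·0.164−b)/D = (34.293577·0.164−5.368696)/8.507490 = 0.030027
λ₂=(a−b·0.164)/D = (1.088553−5.368696·0.164)/8.507490 = 0.024459
w* = 0.030027·g + 0.024459·h:
  w_0 = 0.030027·4.2694 + 0.024459·18.8663 = 0.5897  (JPMorgan)
  w_1 = 0.030027·-1.0289 + 0.024459·3.1310 = 0.0457  (Chevron)
  w_2 = 0.030027·2.1282 + 0.024459·12.2962 = 0.3647  (Unilever)
Σw_i=1.0000  μᵀw=0.1640
σ²=wᵀΣw=λ₁·μ_p+λ₂ = 0.030027·0.164 + 0.024459 = 0.029384 ≈ 0.0294

JPMorgan (0.5897)


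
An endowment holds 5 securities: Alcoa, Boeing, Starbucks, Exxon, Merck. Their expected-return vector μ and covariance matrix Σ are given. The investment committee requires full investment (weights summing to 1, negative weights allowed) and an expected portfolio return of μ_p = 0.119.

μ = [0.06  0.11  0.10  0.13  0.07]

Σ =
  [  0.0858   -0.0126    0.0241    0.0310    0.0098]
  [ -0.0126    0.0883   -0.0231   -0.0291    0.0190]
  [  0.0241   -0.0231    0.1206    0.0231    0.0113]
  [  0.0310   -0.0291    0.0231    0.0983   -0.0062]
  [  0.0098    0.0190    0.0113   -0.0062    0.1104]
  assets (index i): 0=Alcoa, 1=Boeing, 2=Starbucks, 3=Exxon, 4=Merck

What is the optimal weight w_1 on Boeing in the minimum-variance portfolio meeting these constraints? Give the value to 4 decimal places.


u=Σ⁻¹μ = [0.1090  1.9747  0.8333  1.6954  0.2945]
v=Σ⁻¹𝟙 = [7.3046  16.9211  7.3682  11.4869  5.3883]
a=μᵀu=0.548104  b=𝟙ᵀu=4.906898  c=𝟙ᵀv=48.469118  D=ac−b²=2.488496
λ₁=(c·0.119−b)/D = (48.469118·0.119−4.906898)/2.488496 = 0.345963
λ₂=(a−b·0.119)/D = (0.548104−4.906898·0.119)/2.488496 = -0.014393
w* = 0.345963·u + -0.014393·v:
  w_0 = 0.345963·0.1090 + -0.014393·7.3046 = -0.0674  (Alcoa)
  w_1 = 0.345963·1.9747 + -0.014393·16.9211 = 0.4396  (Boeing)
  w_2 = 0.345963·0.8333 + -0.014393·7.3682 = 0.1822  (Starbucks)
  w_3 = 0.345963·1.6954 + -0.014393·11.4869 = 0.4212  (Exxon)
  w_4 = 0.345963·0.2945 + -0.014393·5.3883 = 0.0243  (Merck)
Σw_i=1.0000  μᵀw=0.1190
σ²=wᵀΣw=λ₁·μ_p+λ₂ = 0.345963·0.119 + -0.014393 = 0.026777 ≈ 0.0268

0.4396


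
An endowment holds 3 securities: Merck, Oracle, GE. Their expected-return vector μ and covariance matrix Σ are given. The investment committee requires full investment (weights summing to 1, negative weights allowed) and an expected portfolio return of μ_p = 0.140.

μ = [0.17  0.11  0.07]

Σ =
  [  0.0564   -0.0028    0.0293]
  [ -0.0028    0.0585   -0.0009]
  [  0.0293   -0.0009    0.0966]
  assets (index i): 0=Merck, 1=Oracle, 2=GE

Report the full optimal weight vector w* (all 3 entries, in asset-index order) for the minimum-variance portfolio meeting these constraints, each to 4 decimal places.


0.5288  0.4281  0.0432

g=Σ⁻¹μ = [3.2392  2.0317  -0.2389]
h=Σ⁻¹𝟙 = [15.6168  17.9304  5.7823]
a=μᵀg=0.757422  b=𝟙ᵀg=5.031955  c=𝟙ᵀh=39.329460  D=ac−b²=4.468405
λ₁=(c·0.140−b)/D = (39.329460·0.140−5.031955)/4.468405 = 0.106116
λ₂=(a−b·0.140)/D = (0.757422−5.031955·0.140)/4.468405 = 0.011849
w* = 0.106116·g + 0.011849·h:
  w_0 = 0.106116·3.2392 + 0.011849·15.6168 = 0.5288  (Merck)
  w_1 = 0.106116·2.0317 + 0.011849·17.9304 = 0.4281  (Oracle)
  w_2 = 0.106116·-0.2389 + 0.011849·5.7823 = 0.0432  (GE)
Σw_i=1.0000  μᵀw=0.1400
σ²=wᵀΣw=λ₁·μ_p+λ₂ = 0.106116·0.140 + 0.011849 = 0.026706 ≈ 0.0267


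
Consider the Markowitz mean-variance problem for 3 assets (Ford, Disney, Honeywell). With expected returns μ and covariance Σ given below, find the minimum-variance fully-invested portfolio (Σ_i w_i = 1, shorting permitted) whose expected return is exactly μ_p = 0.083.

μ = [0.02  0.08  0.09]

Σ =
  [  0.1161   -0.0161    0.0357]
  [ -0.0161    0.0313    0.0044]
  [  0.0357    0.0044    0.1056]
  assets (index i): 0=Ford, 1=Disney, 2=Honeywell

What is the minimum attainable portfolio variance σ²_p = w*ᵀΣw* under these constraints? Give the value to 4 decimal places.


u=Σ⁻¹μ = [0.3472  2.6467  0.6246]
v=Σ⁻¹𝟙 = [12.7919  38.0282  3.5607]
a=μᵀu=0.274896  b=𝟙ᵀu=3.618553  c=𝟙ᵀv=54.380744  D=ac−b²=1.855141
λ₁=(c·0.083−b)/D = (54.380744·0.083−3.618553)/1.855141 = 0.482470
λ₂=(a−b·0.083)/D = (0.274896−3.618553·0.083)/1.855141 = -0.013715
w* = 0.482470·u + -0.013715·v:
  w_0 = 0.482470·0.3472 + -0.013715·12.7919 = -0.0079  (Ford)
  w_1 = 0.482470·2.6467 + -0.013715·38.0282 = 0.7554  (Disney)
  w_2 = 0.482470·0.6246 + -0.013715·3.5607 = 0.2525  (Honeywell)
Σw_i=1.0000  μᵀw=0.0830
σ²=wᵀΣw=λ₁·μ_p+λ₂ = 0.482470·0.083 + -0.013715 = 0.026330 ≈ 0.0263

0.0263


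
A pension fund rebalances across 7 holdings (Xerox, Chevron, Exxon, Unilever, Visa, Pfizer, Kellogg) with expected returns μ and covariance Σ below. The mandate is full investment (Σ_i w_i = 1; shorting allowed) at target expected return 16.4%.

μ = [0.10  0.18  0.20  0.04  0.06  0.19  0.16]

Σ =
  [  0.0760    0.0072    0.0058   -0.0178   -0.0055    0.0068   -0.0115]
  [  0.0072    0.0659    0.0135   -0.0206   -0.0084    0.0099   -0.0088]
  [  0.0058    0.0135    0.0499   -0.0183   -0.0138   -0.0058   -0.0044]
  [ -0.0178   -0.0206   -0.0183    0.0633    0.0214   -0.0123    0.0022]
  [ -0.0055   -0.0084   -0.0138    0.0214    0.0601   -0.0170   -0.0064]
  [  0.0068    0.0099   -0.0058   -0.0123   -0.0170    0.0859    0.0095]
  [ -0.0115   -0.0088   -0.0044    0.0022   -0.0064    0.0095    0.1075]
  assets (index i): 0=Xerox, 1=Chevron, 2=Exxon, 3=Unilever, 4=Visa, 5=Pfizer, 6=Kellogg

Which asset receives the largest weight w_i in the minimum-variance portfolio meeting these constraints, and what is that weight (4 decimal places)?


x=Σ⁻¹μ = [1.6044  2.5563  5.5250  3.1008  2.7011  2.9280  1.9340]
y=Σ⁻¹𝟙 = [18.3762  18.1238  34.6288  31.8282  24.0629  18.2810  13.3348]
a=μᵀx=2.877420  b=𝟙ᵀx=20.349517  c=𝟙ᵀy=158.635681  D=ac−b²=42.358561
λ₁=(c·0.164−b)/D = (158.635681·0.164−20.349517)/42.358561 = 0.133780
λ₂=(a−b·0.164)/D = (2.877420−20.349517·0.164)/42.358561 = -0.010857
w* = 0.133780·x + -0.010857·y:
  w_0 = 0.133780·1.6044 + -0.010857·18.3762 = 0.0151  (Xerox)
  w_1 = 0.133780·2.5563 + -0.010857·18.1238 = 0.1452  (Chevron)
  w_2 = 0.133780·5.5250 + -0.010857·34.6288 = 0.3632  (Exxon)
  w_3 = 0.133780·3.1008 + -0.010857·31.8282 = 0.0693  (Unilever)
  w_4 = 0.133780·2.7011 + -0.010857·24.0629 = 0.1001  (Visa)
  w_5 = 0.133780·2.9280 + -0.010857·18.2810 = 0.1932  (Pfizer)
  w_6 = 0.133780·1.9340 + -0.010857·13.3348 = 0.1140  (Kellogg)
Σw_i=1.0000  μᵀw=0.1640
σ²=wᵀΣw=λ₁·μ_p+λ₂ = 0.133780·0.164 + -0.010857 = 0.011083 ≈ 0.0111

Exxon (0.3632)


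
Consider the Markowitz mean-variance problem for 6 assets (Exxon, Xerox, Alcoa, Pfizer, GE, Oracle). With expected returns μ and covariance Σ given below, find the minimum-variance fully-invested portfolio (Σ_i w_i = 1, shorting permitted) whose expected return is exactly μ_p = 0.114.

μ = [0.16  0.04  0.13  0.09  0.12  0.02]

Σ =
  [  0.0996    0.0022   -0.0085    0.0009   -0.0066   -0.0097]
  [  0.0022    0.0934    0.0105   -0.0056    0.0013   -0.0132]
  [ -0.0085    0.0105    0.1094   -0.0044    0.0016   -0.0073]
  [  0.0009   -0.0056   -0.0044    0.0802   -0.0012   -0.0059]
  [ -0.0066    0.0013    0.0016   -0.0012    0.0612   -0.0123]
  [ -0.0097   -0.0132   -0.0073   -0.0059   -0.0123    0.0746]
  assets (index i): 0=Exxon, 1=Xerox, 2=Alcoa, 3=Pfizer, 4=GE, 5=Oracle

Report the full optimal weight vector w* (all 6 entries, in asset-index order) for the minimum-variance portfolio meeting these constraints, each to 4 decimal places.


g=Σ⁻¹μ = [1.9846  0.4465  1.4012  1.3355  2.4050  1.2444]
h=Σ⁻¹𝟙 = [14.3162  13.1229  10.8802  15.8923  22.3751  23.5991]
a=μᵀg=0.951243  b=𝟙ᵀg=8.817247  c=𝟙ᵀh=100.185908  D=ac−b²=17.557273
λ₁=(c·0.114−b)/D = (100.185908·0.114−8.817247)/17.557273 = 0.148312
λ₂=(a−b·0.114)/D = (0.951243−8.817247·0.114)/17.557273 = -0.003071
w* = 0.148312·g + -0.003071·h:
  w_0 = 0.148312·1.9846 + -0.003071·14.3162 = 0.2504  (Exxon)
  w_1 = 0.148312·0.4465 + -0.003071·13.1229 = 0.0259  (Xerox)
  w_2 = 0.148312·1.4012 + -0.003071·10.8802 = 0.1744  (Alcoa)
  w_3 = 0.148312·1.3355 + -0.003071·15.8923 = 0.1493  (Pfizer)
  w_4 = 0.148312·2.4050 + -0.003071·22.3751 = 0.2880  (GE)
  w_5 = 0.148312·1.2444 + -0.003071·23.5991 = 0.1121  (Oracle)
Σw_i=1.0000  μᵀw=0.1140
σ²=wᵀΣw=λ₁·μ_p+λ₂ = 0.148312·0.114 + -0.003071 = 0.013836 ≈ 0.0138

0.2504  0.0259  0.1744  0.1493  0.2880  0.1121


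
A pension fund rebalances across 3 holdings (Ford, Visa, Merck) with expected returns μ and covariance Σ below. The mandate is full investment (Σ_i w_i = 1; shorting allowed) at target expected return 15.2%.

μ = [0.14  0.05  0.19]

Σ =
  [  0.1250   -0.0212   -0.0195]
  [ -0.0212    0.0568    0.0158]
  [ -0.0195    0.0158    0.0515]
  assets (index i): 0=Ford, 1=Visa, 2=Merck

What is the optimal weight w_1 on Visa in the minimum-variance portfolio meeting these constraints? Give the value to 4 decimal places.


g=Σ⁻¹μ = [1.8515  0.3827  4.2730]
h=Σ⁻¹𝟙 = [13.9775  17.4372  19.3603]
a=μᵀg=1.090206  b=𝟙ᵀg=6.507171  c=𝟙ᵀh=50.775013  D=ac−b²=13.011946
λ₁=(c·0.152−b)/D = (50.775013·0.152−6.507171)/13.011946 = 0.093040
λ₂=(a−b·0.152)/D = (1.090206−6.507171·0.152)/13.011946 = 0.007771
w* = 0.093040·g + 0.007771·h:
  w_0 = 0.093040·1.8515 + 0.007771·13.9775 = 0.2809  (Ford)
  w_1 = 0.093040·0.3827 + 0.007771·17.4372 = 0.1711  (Visa)
  w_2 = 0.093040·4.2730 + 0.007771·19.3603 = 0.5480  (Merck)
Σw_i=1.0000  μᵀw=0.1520
σ²=wᵀΣw=λ₁·μ_p+λ₂ = 0.093040·0.152 + 0.007771 = 0.021913 ≈ 0.0219

0.1711


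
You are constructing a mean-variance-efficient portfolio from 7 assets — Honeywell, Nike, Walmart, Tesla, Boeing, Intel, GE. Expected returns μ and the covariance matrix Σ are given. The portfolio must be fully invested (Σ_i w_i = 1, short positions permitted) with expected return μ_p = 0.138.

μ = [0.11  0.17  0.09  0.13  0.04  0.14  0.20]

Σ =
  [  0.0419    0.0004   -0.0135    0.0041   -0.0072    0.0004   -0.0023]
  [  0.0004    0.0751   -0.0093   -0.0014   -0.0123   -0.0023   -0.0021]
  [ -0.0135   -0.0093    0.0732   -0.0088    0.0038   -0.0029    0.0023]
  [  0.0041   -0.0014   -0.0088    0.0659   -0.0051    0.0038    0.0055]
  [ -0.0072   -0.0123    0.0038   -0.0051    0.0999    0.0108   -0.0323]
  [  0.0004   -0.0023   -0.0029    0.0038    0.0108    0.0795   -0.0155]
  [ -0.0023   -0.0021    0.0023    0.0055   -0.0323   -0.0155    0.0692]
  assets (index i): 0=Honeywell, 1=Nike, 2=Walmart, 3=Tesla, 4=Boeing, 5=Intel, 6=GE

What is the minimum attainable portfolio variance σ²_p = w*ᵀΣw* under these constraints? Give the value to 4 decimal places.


u=Σ⁻¹μ = [3.7974  3.1387  2.3806  1.7828  2.2494  2.4020  4.4788]
v=Σ⁻¹𝟙 = [34.9251  21.2299  23.1684  15.0264  22.4840  15.6035  28.2813]
a=μᵀu=2.719303  b=𝟙ᵀu=20.229538  c=𝟙ᵀv=160.718561  D=ac−b²=27.808259
λ₁=(c·0.138−b)/D = (160.718561·0.138−20.229538)/27.808259 = 0.070110
λ₂=(a−b·0.138)/D = (2.719303−20.229538·0.138)/27.808259 = -0.002603
w* = 0.070110·u + -0.002603·v:
  w_0 = 0.070110·3.7974 + -0.002603·34.9251 = 0.1753  (Honeywell)
  w_1 = 0.070110·3.1387 + -0.002603·21.2299 = 0.1648  (Nike)
  w_2 = 0.070110·2.3806 + -0.002603·23.1684 = 0.1066  (Walmart)
  w_3 = 0.070110·1.7828 + -0.002603·15.0264 = 0.0859  (Tesla)
  w_4 = 0.070110·2.2494 + -0.002603·22.4840 = 0.0992  (Boeing)
  w_5 = 0.070110·2.4020 + -0.002603·15.6035 = 0.1278  (Intel)
  w_6 = 0.070110·4.4788 + -0.002603·28.2813 = 0.2404  (GE)
Σw_i=1.0000  μᵀw=0.1380
σ²=wᵀΣw=λ₁·μ_p+λ₂ = 0.070110·0.138 + -0.002603 = 0.007073 ≈ 0.0071

0.0071


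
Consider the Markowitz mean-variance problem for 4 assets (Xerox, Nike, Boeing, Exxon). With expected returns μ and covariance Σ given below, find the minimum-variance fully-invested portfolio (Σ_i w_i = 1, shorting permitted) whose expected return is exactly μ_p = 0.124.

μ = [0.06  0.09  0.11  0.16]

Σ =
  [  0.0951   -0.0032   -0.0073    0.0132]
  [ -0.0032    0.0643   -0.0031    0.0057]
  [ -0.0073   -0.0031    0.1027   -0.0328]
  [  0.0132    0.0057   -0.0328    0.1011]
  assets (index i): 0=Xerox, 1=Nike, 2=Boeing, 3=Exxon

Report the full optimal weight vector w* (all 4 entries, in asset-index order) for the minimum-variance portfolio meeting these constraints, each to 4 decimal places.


u=Σ⁻¹μ = [0.5332  1.3337  1.7944  2.0199]
v=Σ⁻¹𝟙 = [10.4565  15.6857  14.9427  12.4895]
a=μᵀu=0.672588  b=𝟙ᵀu=5.681117  c=𝟙ᵀv=53.574403  D=ac−b²=3.758420
λ₁=(c·0.124−b)/D = (53.574403·0.124−5.681117)/3.758420 = 0.255988
λ₂=(a−b·0.124)/D = (0.672588−5.681117·0.124)/3.758420 = -0.008480
w* = 0.255988·u + -0.008480·v:
  w_0 = 0.255988·0.5332 + -0.008480·10.4565 = 0.0478  (Xerox)
  w_1 = 0.255988·1.3337 + -0.008480·15.6857 = 0.2084  (Nike)
  w_2 = 0.255988·1.7944 + -0.008480·14.9427 = 0.3326  (Boeing)
  w_3 = 0.255988·2.0199 + -0.008480·12.4895 = 0.4112  (Exxon)
Σw_i=1.0000  μᵀw=0.1240
σ²=wᵀΣw=λ₁·μ_p+λ₂ = 0.255988·0.124 + -0.008480 = 0.023263 ≈ 0.0233

0.0478  0.2084  0.3326  0.4112


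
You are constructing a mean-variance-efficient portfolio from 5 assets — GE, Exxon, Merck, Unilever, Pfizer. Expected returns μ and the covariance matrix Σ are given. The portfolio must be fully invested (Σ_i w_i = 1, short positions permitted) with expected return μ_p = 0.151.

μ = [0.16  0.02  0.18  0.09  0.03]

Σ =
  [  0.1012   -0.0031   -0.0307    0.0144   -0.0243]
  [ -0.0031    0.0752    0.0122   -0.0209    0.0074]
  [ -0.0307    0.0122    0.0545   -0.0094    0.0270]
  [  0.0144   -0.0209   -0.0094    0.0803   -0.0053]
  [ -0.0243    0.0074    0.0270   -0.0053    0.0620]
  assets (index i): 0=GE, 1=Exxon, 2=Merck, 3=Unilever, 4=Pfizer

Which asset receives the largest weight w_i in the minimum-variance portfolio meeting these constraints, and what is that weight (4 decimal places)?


Merck (0.4962)

x=Σ⁻¹μ = [2.9234  -0.1174  5.4999  1.1668  -0.6517]
y=Σ⁻¹𝟙 = [17.7152  13.7488  21.3538  16.2470  13.5209]
a=μᵀx=1.540830  b=𝟙ᵀx=8.820952  c=𝟙ᵀy=82.585754  D=ac−b²=49.441369
λ₁=(c·0.151−b)/D = (82.585754·0.151−8.820952)/49.441369 = 0.073815
λ₂=(a−b·0.151)/D = (1.540830−8.820952·0.151)/49.441369 = 0.004225
w* = 0.073815·x + 0.004225·y:
  w_0 = 0.073815·2.9234 + 0.004225·17.7152 = 0.2906  (GE)
  w_1 = 0.073815·-0.1174 + 0.004225·13.7488 = 0.0494  (Exxon)
  w_2 = 0.073815·5.4999 + 0.004225·21.3538 = 0.4962  (Merck)
  w_3 = 0.073815·1.1668 + 0.004225·16.2470 = 0.1548  (Unilever)
  w_4 = 0.073815·-0.6517 + 0.004225·13.5209 = 0.0090  (Pfizer)
Σw_i=1.0000  μᵀw=0.1510
σ²=wᵀΣw=λ₁·μ_p+λ₂ = 0.073815·0.151 + 0.004225 = 0.015371 ≈ 0.0154


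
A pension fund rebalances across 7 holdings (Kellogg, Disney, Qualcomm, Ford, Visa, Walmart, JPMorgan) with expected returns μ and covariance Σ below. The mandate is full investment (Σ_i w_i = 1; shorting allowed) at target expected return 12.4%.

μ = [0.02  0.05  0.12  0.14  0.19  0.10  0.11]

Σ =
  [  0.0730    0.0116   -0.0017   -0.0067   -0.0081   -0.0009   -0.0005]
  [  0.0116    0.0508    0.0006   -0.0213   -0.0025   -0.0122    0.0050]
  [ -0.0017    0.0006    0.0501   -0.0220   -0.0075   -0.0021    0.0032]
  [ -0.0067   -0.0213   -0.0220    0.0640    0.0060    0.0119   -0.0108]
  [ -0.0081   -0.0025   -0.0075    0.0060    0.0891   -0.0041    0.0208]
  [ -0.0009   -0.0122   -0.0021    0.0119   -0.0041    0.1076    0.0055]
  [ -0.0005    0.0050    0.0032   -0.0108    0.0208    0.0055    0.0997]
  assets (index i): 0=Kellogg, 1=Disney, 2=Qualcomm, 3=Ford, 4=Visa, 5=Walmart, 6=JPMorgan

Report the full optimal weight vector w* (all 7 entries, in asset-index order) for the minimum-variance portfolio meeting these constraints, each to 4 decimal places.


0.0067  0.1543  0.2991  0.2858  0.1599  0.0494  0.0448

p=Σ⁻¹μ = [0.5976  2.9779  4.7297  4.6271  2.2124  0.8962  0.7954]
q=Σ⁻¹𝟙 = [14.3592  35.2367  39.7671  40.9425  12.6108  9.7120  8.3270]
a=μᵀp=1.973672  b=𝟙ᵀp=16.836241  c=𝟙ᵀq=160.955361  D=ac−b²=34.214076
λ₁=(c·0.124−b)/D = (160.955361·0.124−16.836241)/34.214076 = 0.091256
λ₂=(a−b·0.124)/D = (1.973672−16.836241·0.124)/34.214076 = -0.003333
w* = 0.091256·p + -0.003333·q:
  w_0 = 0.091256·0.5976 + -0.003333·14.3592 = 0.0067  (Kellogg)
  w_1 = 0.091256·2.9779 + -0.003333·35.2367 = 0.1543  (Disney)
  w_2 = 0.091256·4.7297 + -0.003333·39.7671 = 0.2991  (Qualcomm)
  w_3 = 0.091256·4.6271 + -0.003333·40.9425 = 0.2858  (Ford)
  w_4 = 0.091256·2.2124 + -0.003333·12.6108 = 0.1599  (Visa)
  w_5 = 0.091256·0.8962 + -0.003333·9.7120 = 0.0494  (Walmart)
  w_6 = 0.091256·0.7954 + -0.003333·8.3270 = 0.0448  (JPMorgan)
Σw_i=1.0000  μᵀw=0.1240
σ²=wᵀΣw=λ₁·μ_p+λ₂ = 0.091256·0.124 + -0.003333 = 0.007983 ≈ 0.0080


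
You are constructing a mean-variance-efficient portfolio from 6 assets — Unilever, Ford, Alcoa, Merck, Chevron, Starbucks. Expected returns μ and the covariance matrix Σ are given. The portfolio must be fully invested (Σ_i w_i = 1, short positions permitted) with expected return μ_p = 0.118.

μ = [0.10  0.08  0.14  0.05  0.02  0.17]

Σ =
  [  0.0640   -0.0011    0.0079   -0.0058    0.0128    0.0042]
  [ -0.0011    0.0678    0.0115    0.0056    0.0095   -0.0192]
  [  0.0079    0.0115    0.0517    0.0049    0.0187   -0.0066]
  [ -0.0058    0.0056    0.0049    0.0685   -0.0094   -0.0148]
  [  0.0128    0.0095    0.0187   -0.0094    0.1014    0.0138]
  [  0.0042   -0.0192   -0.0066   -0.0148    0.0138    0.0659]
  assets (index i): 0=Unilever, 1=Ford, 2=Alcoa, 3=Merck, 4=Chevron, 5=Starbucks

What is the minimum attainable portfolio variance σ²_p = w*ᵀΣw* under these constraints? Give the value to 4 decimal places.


u=Σ⁻¹μ = [1.3121  1.8497  2.8631  1.1596  -1.0805  3.8084]
v=Σ⁻¹𝟙 = [13.8683  17.7120  13.7877  18.9734  2.3191  24.6074]
a=μᵀu=1.363815  b=𝟙ᵀu=9.912370  c=𝟙ᵀv=91.267892  D=ac−b²=26.217398
λ₁=(c·0.118−b)/D = (91.267892·0.118−9.912370)/26.217398 = 0.032697
λ₂=(a−b·0.118)/D = (1.363815−9.912370·0.118)/26.217398 = 0.007406
w* = 0.032697·u + 0.007406·v:
  w_0 = 0.032697·1.3121 + 0.007406·13.8683 = 0.1456  (Unilever)
  w_1 = 0.032697·1.8497 + 0.007406·17.7120 = 0.1916  (Ford)
  w_2 = 0.032697·2.8631 + 0.007406·13.7877 = 0.1957  (Alcoa)
  w_3 = 0.032697·1.1596 + 0.007406·18.9734 = 0.1784  (Merck)
  w_4 = 0.032697·-1.0805 + 0.007406·2.3191 = -0.0182  (Chevron)
  w_5 = 0.032697·3.8084 + 0.007406·24.6074 = 0.3068  (Starbucks)
Σw_i=1.0000  μᵀw=0.1180
σ²=wᵀΣw=λ₁·μ_p+λ₂ = 0.032697·0.118 + 0.007406 = 0.011264 ≈ 0.0113

0.0113


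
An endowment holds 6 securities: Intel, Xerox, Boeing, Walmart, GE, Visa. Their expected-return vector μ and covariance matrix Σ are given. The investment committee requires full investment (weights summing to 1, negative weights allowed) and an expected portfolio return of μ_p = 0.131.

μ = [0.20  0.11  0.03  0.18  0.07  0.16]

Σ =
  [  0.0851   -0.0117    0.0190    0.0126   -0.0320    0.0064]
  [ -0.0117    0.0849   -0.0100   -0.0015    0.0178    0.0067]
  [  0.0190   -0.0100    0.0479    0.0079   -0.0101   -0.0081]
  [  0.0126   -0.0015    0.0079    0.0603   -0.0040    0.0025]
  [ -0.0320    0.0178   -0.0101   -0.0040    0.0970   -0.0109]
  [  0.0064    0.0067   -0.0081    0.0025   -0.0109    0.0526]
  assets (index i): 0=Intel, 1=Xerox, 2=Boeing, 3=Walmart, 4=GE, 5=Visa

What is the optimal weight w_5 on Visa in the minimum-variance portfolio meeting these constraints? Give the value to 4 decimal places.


u=Σ⁻¹μ = [2.5333  1.1171  0.3249  2.4409  1.8129  2.9010]
v=Σ⁻¹𝟙 = [10.9138  10.8686  24.5267  11.5641  17.5488  23.1629]
a=μᵀu=1.669723  b=𝟙ᵀu=11.130135  c=𝟙ᵀv=98.584969  D=ac−b²=40.729701
λ₁=(c·0.131−b)/D = (98.584969·0.131−11.130135)/40.729701 = 0.043813
λ₂=(a−b·0.131)/D = (1.669723−11.130135·0.131)/40.729701 = 0.005197
w* = 0.043813·u + 0.005197·v:
  w_0 = 0.043813·2.5333 + 0.005197·10.9138 = 0.1677  (Intel)
  w_1 = 0.043813·1.1171 + 0.005197·10.8686 = 0.1054  (Xerox)
  w_2 = 0.043813·0.3249 + 0.005197·24.5267 = 0.1417  (Boeing)
  w_3 = 0.043813·2.4409 + 0.005197·11.5641 = 0.1670  (Walmart)
  w_4 = 0.043813·1.8129 + 0.005197·17.5488 = 0.1706  (GE)
  w_5 = 0.043813·2.9010 + 0.005197·23.1629 = 0.2475  (Visa)
Σw_i=1.0000  μᵀw=0.1310
σ²=wᵀΣw=λ₁·μ_p+λ₂ = 0.043813·0.131 + 0.005197 = 0.010937 ≈ 0.0109

0.2475


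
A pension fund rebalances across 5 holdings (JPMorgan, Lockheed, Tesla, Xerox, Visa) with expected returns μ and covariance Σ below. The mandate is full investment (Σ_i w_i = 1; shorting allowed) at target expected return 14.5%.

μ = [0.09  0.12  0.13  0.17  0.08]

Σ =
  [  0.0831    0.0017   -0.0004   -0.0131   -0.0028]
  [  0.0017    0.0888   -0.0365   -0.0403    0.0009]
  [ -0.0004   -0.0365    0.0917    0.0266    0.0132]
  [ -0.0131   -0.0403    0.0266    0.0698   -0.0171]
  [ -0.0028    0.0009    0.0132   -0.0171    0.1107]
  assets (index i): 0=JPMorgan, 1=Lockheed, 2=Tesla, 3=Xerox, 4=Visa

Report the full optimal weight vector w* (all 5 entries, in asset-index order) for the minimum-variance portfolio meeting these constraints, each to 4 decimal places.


u=Σ⁻¹μ = [1.8291  4.1418  1.4497  4.9425  1.3259]
v=Σ⁻¹𝟙 = [17.3172  31.1321  11.5018  34.3919  13.1594]
a=μᵀu=1.796395  b=𝟙ᵀu=13.689007  c=𝟙ᵀv=107.502377  D=ac−b²=5.727853
λ₁=(c·0.145−b)/D = (107.502377·0.145−13.689007)/5.727853 = 0.331509
λ₂=(a−b·0.145)/D = (1.796395−13.689007·0.145)/5.727853 = -0.032911
w* = 0.331509·u + -0.032911·v:
  w_0 = 0.331509·1.8291 + -0.032911·17.3172 = 0.0364  (JPMorgan)
  w_1 = 0.331509·4.1418 + -0.032911·31.1321 = 0.3485  (Lockheed)
  w_2 = 0.331509·1.4497 + -0.032911·11.5018 = 0.1020  (Tesla)
  w_3 = 0.331509·4.9425 + -0.032911·34.3919 = 0.5066  (Xerox)
  w_4 = 0.331509·1.3259 + -0.032911·13.1594 = 0.0065  (Visa)
Σw_i=1.0000  μᵀw=0.1450
σ²=wᵀΣw=λ₁·μ_p+λ₂ = 0.331509·0.145 + -0.032911 = 0.015158 ≈ 0.0152

0.0364  0.3485  0.1020  0.5066  0.0065
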